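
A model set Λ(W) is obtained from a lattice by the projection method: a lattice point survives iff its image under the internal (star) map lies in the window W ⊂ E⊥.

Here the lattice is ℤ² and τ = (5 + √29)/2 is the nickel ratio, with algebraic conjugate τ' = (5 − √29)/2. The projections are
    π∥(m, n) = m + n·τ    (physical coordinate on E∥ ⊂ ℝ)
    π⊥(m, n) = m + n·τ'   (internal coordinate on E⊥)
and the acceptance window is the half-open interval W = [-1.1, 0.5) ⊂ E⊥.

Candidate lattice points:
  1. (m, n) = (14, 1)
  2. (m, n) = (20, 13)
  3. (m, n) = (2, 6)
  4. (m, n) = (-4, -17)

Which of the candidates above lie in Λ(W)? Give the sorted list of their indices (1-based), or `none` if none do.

4

τ' = (5−√29)/2 ≈ -0.192582.
candidate 1: (m,n)=(14,1) → π∥ = 14+1·τ ≈ 19.192582, π⊥ = 14+1·τ' ≈ 13.807418 ∉ [-1.1, 0.5) ⇒ out
candidate 2: (m,n)=(20,13) → π∥ = 20+13·τ ≈ 87.503571, π⊥ = 20+13·τ' ≈ 17.496429 ∉ [-1.1, 0.5) ⇒ out
candidate 3: (m,n)=(2,6) → π∥ = 2+6·τ ≈ 33.155494, π⊥ = 2+6·τ' ≈ 0.844506 ∉ [-1.1, 0.5) ⇒ out
candidate 4: (m,n)=(-4,-17) → π∥ = -4-17·τ ≈ -92.273901, π⊥ = -4-17·τ' ≈ -0.726099 ∈ [-1.1, 0.5) ⇒ IN Λ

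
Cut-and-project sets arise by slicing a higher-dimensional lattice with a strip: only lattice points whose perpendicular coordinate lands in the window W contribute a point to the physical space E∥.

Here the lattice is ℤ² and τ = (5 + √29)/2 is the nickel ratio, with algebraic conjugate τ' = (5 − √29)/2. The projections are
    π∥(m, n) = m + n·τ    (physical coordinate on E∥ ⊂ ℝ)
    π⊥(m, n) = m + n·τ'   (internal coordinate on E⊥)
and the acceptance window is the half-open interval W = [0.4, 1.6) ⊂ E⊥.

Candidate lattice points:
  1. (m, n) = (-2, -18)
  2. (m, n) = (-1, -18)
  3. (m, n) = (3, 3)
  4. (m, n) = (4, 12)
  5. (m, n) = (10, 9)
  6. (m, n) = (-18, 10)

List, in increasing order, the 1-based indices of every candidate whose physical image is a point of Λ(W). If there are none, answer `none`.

Compute τ' = (5−√29)/2 = -0.19258, so π⊥(m,n) = m -0.19258·n.
candidate 1: (m,n)=(-2,-18) → π∥ = -2-18·τ ≈ -95.46648, π⊥ = -2-18·τ' ≈ 1.46648 ∈ [0.4, 1.6) ⇒ IN Λ
candidate 2: (m,n)=(-1,-18) → π∥ = -1-18·τ ≈ -94.46648, π⊥ = -1-18·τ' ≈ 2.46648 ∉ [0.4, 1.6) ⇒ out
candidate 3: (m,n)=(3,3) → π∥ = 3+3·τ ≈ 18.57775, π⊥ = 3+3·τ' ≈ 2.42225 ∉ [0.4, 1.6) ⇒ out
candidate 4: (m,n)=(4,12) → π∥ = 4+12·τ ≈ 66.31099, π⊥ = 4+12·τ' ≈ 1.68901 ∉ [0.4, 1.6) ⇒ out
candidate 5: (m,n)=(10,9) → π∥ = 10+9·τ ≈ 56.73324, π⊥ = 10+9·τ' ≈ 8.26676 ∉ [0.4, 1.6) ⇒ out
candidate 6: (m,n)=(-18,10) → π∥ = -18+10·τ ≈ 33.92582, π⊥ = -18+10·τ' ≈ -19.92582 ∉ [0.4, 1.6) ⇒ out

1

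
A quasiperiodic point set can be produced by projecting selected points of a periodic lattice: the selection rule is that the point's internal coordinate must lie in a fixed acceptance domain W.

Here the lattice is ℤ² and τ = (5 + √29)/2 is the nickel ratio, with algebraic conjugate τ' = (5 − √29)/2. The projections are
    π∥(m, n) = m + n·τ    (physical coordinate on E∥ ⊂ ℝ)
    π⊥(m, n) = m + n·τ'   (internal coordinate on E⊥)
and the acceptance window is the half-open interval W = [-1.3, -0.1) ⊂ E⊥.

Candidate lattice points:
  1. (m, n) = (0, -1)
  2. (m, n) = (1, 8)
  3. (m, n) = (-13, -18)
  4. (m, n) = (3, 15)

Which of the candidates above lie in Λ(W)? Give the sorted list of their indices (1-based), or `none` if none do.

2

Numerically τ ≈ 5.1926 and τ' = −1/τ ≈ -0.1926.
[1] lift (0,-1): star map gives 0.1926; window check -1.3 ≤ 0.1926 < -0.1 is false → out
[2] lift (1,8): star map gives -0.5407; window check -1.3 ≤ -0.5407 < -0.1 is true → IN Λ
[3] lift (-13,-18): star map gives -9.5335; window check -1.3 ≤ -9.5335 < -0.1 is false → out
[4] lift (3,15): star map gives 0.1113; window check -1.3 ≤ 0.1113 < -0.1 is false → out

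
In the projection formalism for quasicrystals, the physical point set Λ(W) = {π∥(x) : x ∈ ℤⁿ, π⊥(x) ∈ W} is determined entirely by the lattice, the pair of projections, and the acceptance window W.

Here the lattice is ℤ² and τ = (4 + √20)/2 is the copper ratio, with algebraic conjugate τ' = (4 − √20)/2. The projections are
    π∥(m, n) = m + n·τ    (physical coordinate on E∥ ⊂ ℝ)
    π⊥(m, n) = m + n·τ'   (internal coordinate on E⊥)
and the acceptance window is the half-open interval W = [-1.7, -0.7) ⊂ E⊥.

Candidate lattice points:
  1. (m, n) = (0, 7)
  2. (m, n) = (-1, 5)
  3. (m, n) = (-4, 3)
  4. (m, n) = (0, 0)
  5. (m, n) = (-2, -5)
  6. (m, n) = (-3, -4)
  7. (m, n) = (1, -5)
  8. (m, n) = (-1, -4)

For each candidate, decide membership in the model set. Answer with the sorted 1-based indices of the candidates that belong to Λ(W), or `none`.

Compute τ' = (4−√20)/2 = -0.23607, so π⊥(m,n) = m -0.23607·n.
candidate 1: (m,n)=(0,7) → π∥ = 0+7·τ ≈ 29.65248, π⊥ = 0+7·τ' ≈ -1.65248 ∈ [-1.7, -0.7) ⇒ IN Λ
candidate 2: (m,n)=(-1,5) → π∥ = -1+5·τ ≈ 20.18034, π⊥ = -1+5·τ' ≈ -2.18034 ∉ [-1.7, -0.7) ⇒ out
candidate 3: (m,n)=(-4,3) → π∥ = -4+3·τ ≈ 8.70820, π⊥ = -4+3·τ' ≈ -4.70820 ∉ [-1.7, -0.7) ⇒ out
candidate 4: (m,n)=(0,0) → π∥ = 0+0·τ ≈ 0.00000, π⊥ = 0+0·τ' ≈ 0.00000 ∉ [-1.7, -0.7) ⇒ out
candidate 5: (m,n)=(-2,-5) → π∥ = -2-5·τ ≈ -23.18034, π⊥ = -2-5·τ' ≈ -0.81966 ∈ [-1.7, -0.7) ⇒ IN Λ
candidate 6: (m,n)=(-3,-4) → π∥ = -3-4·τ ≈ -19.94427, π⊥ = -3-4·τ' ≈ -2.05573 ∉ [-1.7, -0.7) ⇒ out
candidate 7: (m,n)=(1,-5) → π∥ = 1-5·τ ≈ -20.18034, π⊥ = 1-5·τ' ≈ 2.18034 ∉ [-1.7, -0.7) ⇒ out
candidate 8: (m,n)=(-1,-4) → π∥ = -1-4·τ ≈ -17.94427, π⊥ = -1-4·τ' ≈ -0.05573 ∉ [-1.7, -0.7) ⇒ out

1, 5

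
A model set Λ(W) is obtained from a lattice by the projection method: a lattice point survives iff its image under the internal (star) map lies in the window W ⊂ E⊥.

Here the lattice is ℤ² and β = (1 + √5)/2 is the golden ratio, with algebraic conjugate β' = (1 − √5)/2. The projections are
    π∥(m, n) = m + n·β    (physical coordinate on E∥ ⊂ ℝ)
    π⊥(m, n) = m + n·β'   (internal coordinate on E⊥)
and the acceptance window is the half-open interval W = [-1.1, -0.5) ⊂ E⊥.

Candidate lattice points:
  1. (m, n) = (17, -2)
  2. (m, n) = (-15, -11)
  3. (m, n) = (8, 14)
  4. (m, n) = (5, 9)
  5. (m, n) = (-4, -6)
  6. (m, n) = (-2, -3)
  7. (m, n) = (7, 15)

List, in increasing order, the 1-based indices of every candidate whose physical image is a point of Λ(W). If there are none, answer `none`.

Compute β' = (1−√5)/2 = -0.61803, so π⊥(m,n) = m -0.61803·n.
#1 (17,-2): internal coord 17 + (-2)·β' = +18.23607; +18.23607 ∉ [-1.1, -0.5) → out
#2 (-15,-11): internal coord -15 + (-11)·β' = -8.20163; -8.20163 ∉ [-1.1, -0.5) → out
#3 (8,14): internal coord 8 + (14)·β' = -0.65248; -0.65248 ∈ [-1.1, -0.5) → IN Λ
#4 (5,9): internal coord 5 + (9)·β' = -0.56231; -0.56231 ∈ [-1.1, -0.5) → IN Λ
#5 (-4,-6): internal coord -4 + (-6)·β' = -0.29180; -0.29180 ∉ [-1.1, -0.5) → out
#6 (-2,-3): internal coord -2 + (-3)·β' = -0.14590; -0.14590 ∉ [-1.1, -0.5) → out
#7 (7,15): internal coord 7 + (15)·β' = -2.27051; -2.27051 ∉ [-1.1, -0.5) → out

3, 4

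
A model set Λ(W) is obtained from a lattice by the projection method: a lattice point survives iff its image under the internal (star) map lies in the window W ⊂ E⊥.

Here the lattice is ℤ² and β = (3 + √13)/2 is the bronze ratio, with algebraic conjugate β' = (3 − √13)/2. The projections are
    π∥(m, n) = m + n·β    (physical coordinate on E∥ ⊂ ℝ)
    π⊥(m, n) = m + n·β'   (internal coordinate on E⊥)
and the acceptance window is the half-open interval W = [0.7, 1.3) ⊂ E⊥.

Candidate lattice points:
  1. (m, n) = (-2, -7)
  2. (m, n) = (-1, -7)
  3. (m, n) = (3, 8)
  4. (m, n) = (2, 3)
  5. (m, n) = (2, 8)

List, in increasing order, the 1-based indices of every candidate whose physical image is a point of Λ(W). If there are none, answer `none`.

Numerically β ≈ 3.302776 and β' = −1/β ≈ -0.302776.
[1] lift (-2,-7): star map gives 0.119429; window check 0.7 ≤ 0.119429 < 1.3 is false → out
[2] lift (-1,-7): star map gives 1.119429; window check 0.7 ≤ 1.119429 < 1.3 is true → IN Λ
[3] lift (3,8): star map gives 0.577795; window check 0.7 ≤ 0.577795 < 1.3 is false → out
[4] lift (2,3): star map gives 1.091673; window check 0.7 ≤ 1.091673 < 1.3 is true → IN Λ
[5] lift (2,8): star map gives -0.422205; window check 0.7 ≤ -0.422205 < 1.3 is false → out

2, 4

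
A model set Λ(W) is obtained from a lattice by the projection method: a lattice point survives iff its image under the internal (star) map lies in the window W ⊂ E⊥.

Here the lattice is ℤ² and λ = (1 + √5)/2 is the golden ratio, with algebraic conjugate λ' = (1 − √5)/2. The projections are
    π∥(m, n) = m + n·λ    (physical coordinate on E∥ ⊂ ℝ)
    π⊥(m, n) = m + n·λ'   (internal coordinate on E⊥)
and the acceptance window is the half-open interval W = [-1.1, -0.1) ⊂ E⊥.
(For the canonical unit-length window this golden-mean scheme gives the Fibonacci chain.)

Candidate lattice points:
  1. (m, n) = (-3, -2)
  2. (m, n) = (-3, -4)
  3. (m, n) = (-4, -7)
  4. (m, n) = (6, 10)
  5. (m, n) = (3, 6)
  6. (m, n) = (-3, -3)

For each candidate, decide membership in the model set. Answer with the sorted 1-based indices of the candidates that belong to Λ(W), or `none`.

2, 4, 5

Compute λ' = (1−√5)/2 = -0.6180, so π⊥(m,n) = m -0.6180·n.
#1 (-3,-2): internal coord -3 + (-2)·λ' = -1.7639; -1.7639 ∉ [-1.1, -0.1) → out
#2 (-3,-4): internal coord -3 + (-4)·λ' = -0.5279; -0.5279 ∈ [-1.1, -0.1) → IN Λ
#3 (-4,-7): internal coord -4 + (-7)·λ' = +0.3262; +0.3262 ∉ [-1.1, -0.1) → out
#4 (6,10): internal coord 6 + (10)·λ' = -0.1803; -0.1803 ∈ [-1.1, -0.1) → IN Λ
#5 (3,6): internal coord 3 + (6)·λ' = -0.7082; -0.7082 ∈ [-1.1, -0.1) → IN Λ
#6 (-3,-3): internal coord -3 + (-3)·λ' = -1.1459; -1.1459 ∉ [-1.1, -0.1) → out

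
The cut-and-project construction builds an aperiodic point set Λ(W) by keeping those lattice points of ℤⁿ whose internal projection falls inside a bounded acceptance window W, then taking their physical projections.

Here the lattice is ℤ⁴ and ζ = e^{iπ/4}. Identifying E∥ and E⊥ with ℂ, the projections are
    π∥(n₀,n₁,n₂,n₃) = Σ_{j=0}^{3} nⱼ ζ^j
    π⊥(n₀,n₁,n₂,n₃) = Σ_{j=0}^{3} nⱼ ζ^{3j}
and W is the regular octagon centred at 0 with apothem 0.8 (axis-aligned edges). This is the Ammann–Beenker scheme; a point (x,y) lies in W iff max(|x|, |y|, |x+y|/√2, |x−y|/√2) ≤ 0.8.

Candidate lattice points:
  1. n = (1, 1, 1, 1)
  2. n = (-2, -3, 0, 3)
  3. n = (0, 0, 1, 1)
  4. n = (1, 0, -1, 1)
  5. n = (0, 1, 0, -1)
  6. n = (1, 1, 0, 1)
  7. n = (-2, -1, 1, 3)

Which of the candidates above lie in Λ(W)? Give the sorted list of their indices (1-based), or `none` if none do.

3

π⊥(n) = n₀ + n₁ζ³ + n₂ζ⁶ + n₃ζ⁹ where ζ = e^{iπ/4}.
#1 (1, 1, 1, 1): internal (1.00000, 0.41421); octagon support 1.00000 vs apothem 0.8 → ∉ W
#2 (-2, -3, 0, 3): internal (2.24264, 0.00000); octagon support 2.24264 vs apothem 0.8 → ∉ W
#3 (0, 0, 1, 1): internal (0.70711, -0.29289); octagon support 0.70711 vs apothem 0.8 → ∈ W
#4 (1, 0, -1, 1): internal (1.70711, 1.70711); octagon support 2.41421 vs apothem 0.8 → ∉ W
#5 (0, 1, 0, -1): internal (-1.41421, 0.00000); octagon support 1.41421 vs apothem 0.8 → ∉ W
#6 (1, 1, 0, 1): internal (1.00000, 1.41421); octagon support 1.70711 vs apothem 0.8 → ∉ W
#7 (-2, -1, 1, 3): internal (0.82843, 0.41421); octagon support 0.87868 vs apothem 0.8 → ∉ W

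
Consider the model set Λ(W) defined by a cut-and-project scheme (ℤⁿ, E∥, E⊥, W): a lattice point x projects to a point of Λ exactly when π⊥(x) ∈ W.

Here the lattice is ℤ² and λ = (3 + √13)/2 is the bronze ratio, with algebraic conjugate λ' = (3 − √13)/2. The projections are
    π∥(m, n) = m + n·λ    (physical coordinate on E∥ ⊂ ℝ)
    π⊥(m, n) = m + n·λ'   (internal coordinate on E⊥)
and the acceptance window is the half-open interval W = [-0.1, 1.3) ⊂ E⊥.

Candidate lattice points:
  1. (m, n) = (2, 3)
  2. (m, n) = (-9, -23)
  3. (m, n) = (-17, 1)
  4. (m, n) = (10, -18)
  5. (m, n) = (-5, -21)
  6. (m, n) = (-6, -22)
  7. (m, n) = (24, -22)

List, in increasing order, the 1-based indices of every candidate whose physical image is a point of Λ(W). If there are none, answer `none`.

1, 6

Compute λ' = (3−√13)/2 = -0.302776, so π⊥(m,n) = m -0.302776·n.
[1] lift (2,3): star map gives 1.091673; window check -0.1 ≤ 1.091673 < 1.3 is true → IN Λ
[2] lift (-9,-23): star map gives -2.036160; window check -0.1 ≤ -2.036160 < 1.3 is false → out
[3] lift (-17,1): star map gives -17.302776; window check -0.1 ≤ -17.302776 < 1.3 is false → out
[4] lift (10,-18): star map gives 15.449961; window check -0.1 ≤ 15.449961 < 1.3 is false → out
[5] lift (-5,-21): star map gives 1.358288; window check -0.1 ≤ 1.358288 < 1.3 is false → out
[6] lift (-6,-22): star map gives 0.661064; window check -0.1 ≤ 0.661064 < 1.3 is true → IN Λ
[7] lift (24,-22): star map gives 30.661064; window check -0.1 ≤ 30.661064 < 1.3 is false → out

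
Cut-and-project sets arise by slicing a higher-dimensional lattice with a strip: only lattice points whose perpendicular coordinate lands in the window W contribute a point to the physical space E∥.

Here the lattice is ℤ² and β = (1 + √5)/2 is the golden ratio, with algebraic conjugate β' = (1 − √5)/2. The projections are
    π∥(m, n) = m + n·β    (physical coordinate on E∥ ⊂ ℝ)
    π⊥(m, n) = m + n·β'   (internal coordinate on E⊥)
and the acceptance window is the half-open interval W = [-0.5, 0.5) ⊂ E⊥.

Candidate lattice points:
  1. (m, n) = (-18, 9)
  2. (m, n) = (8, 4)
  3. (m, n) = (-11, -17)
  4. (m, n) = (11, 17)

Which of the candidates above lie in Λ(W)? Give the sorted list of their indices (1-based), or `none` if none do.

3, 4

β' = (1−√5)/2 ≈ -0.618034.
#1 (-18,9): internal coord -18 + (9)·β' = -23.562306; -23.562306 ∉ [-0.5, 0.5) → out
#2 (8,4): internal coord 8 + (4)·β' = +5.527864; +5.527864 ∉ [-0.5, 0.5) → out
#3 (-11,-17): internal coord -11 + (-17)·β' = -0.493422; -0.493422 ∈ [-0.5, 0.5) → IN Λ
#4 (11,17): internal coord 11 + (17)·β' = +0.493422; +0.493422 ∈ [-0.5, 0.5) → IN Λ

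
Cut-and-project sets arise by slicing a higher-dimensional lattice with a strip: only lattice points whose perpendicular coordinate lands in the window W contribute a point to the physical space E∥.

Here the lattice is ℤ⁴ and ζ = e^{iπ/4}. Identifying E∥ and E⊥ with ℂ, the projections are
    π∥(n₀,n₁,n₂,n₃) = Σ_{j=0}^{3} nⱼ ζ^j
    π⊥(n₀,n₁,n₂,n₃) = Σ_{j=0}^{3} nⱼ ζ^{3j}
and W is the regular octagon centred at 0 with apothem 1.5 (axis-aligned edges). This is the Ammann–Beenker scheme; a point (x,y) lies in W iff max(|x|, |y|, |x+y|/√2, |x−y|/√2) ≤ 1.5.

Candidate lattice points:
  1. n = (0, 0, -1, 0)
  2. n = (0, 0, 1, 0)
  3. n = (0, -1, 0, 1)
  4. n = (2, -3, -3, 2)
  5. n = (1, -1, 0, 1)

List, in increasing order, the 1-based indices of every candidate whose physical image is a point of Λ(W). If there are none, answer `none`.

With ζ = e^{iπ/4} the internal vectors are ζ^0,ζ^3,ζ^6,ζ^9.
candidate 1: n = (0, 0, -1, 0) → π⊥ ≈ (+0.00000, +1.00000); max(|x|,|y|,|x±y|/√2) = 1.00000 ≤ 1.5 ⇒ ∈ W
candidate 2: n = (0, 0, 1, 0) → π⊥ ≈ (+0.00000, -1.00000); max(|x|,|y|,|x±y|/√2) = 1.00000 ≤ 1.5 ⇒ ∈ W
candidate 3: n = (0, -1, 0, 1) → π⊥ ≈ (+1.41421, +0.00000); max(|x|,|y|,|x±y|/√2) = 1.41421 ≤ 1.5 ⇒ ∈ W
candidate 4: n = (2, -3, -3, 2) → π⊥ ≈ (+5.53553, +2.29289); max(|x|,|y|,|x±y|/√2) = 5.53553 > 1.5 ⇒ ∉ W
candidate 5: n = (1, -1, 0, 1) → π⊥ ≈ (+2.41421, +0.00000); max(|x|,|y|,|x±y|/√2) = 2.41421 > 1.5 ⇒ ∉ W

1, 2, 3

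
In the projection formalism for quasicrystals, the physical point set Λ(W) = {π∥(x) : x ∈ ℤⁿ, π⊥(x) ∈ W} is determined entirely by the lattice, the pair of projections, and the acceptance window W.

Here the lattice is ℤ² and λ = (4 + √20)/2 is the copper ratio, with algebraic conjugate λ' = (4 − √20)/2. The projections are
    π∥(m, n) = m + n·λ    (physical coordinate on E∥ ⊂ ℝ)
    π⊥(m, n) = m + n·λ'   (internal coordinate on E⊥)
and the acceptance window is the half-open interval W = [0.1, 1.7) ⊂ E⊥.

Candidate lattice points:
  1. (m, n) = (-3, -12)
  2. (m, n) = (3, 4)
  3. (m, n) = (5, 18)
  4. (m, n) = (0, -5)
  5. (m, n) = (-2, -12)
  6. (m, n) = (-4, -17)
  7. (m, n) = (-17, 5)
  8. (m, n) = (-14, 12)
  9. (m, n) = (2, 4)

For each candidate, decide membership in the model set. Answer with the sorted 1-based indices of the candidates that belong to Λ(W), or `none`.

λ' = (4−√20)/2 ≈ -0.2361.
#1 (-3,-12): internal coord -3 + (-12)·λ' = -0.1672; -0.1672 ∉ [0.1, 1.7) → out
#2 (3,4): internal coord 3 + (4)·λ' = +2.0557; +2.0557 ∉ [0.1, 1.7) → out
#3 (5,18): internal coord 5 + (18)·λ' = +0.7508; +0.7508 ∈ [0.1, 1.7) → IN Λ
#4 (0,-5): internal coord 0 + (-5)·λ' = +1.1803; +1.1803 ∈ [0.1, 1.7) → IN Λ
#5 (-2,-12): internal coord -2 + (-12)·λ' = +0.8328; +0.8328 ∈ [0.1, 1.7) → IN Λ
#6 (-4,-17): internal coord -4 + (-17)·λ' = +0.0132; +0.0132 ∉ [0.1, 1.7) → out
#7 (-17,5): internal coord -17 + (5)·λ' = -18.1803; -18.1803 ∉ [0.1, 1.7) → out
#8 (-14,12): internal coord -14 + (12)·λ' = -16.8328; -16.8328 ∉ [0.1, 1.7) → out
#9 (2,4): internal coord 2 + (4)·λ' = +1.0557; +1.0557 ∈ [0.1, 1.7) → IN Λ

3, 4, 5, 9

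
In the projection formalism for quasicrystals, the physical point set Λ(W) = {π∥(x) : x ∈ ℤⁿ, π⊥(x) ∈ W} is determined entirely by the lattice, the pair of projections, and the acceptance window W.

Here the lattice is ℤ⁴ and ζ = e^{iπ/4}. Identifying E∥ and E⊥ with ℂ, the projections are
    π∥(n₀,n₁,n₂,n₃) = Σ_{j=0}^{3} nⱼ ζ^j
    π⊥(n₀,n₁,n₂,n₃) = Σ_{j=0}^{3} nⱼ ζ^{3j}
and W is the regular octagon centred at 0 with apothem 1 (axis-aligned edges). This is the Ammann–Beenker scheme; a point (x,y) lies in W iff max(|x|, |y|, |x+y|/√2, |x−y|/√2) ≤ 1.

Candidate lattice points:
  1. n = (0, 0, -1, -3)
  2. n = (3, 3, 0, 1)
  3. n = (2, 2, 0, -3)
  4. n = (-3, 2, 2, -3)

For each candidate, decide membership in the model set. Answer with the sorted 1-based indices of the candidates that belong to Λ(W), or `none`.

none

π⊥(n) = n₀ + n₁ζ³ + n₂ζ⁶ + n₃ζ⁹ where ζ = e^{iπ/4}.
#1 (0, 0, -1, -3): internal (-2.121320, -1.121320); octagon support 2.292893 vs apothem 1 → ∉ W
#2 (3, 3, 0, 1): internal (1.585786, 2.828427); octagon support 3.121320 vs apothem 1 → ∉ W
#3 (2, 2, 0, -3): internal (-1.535534, -0.707107); octagon support 1.585786 vs apothem 1 → ∉ W
#4 (-3, 2, 2, -3): internal (-6.535534, -2.707107); octagon support 6.535534 vs apothem 1 → ∉ W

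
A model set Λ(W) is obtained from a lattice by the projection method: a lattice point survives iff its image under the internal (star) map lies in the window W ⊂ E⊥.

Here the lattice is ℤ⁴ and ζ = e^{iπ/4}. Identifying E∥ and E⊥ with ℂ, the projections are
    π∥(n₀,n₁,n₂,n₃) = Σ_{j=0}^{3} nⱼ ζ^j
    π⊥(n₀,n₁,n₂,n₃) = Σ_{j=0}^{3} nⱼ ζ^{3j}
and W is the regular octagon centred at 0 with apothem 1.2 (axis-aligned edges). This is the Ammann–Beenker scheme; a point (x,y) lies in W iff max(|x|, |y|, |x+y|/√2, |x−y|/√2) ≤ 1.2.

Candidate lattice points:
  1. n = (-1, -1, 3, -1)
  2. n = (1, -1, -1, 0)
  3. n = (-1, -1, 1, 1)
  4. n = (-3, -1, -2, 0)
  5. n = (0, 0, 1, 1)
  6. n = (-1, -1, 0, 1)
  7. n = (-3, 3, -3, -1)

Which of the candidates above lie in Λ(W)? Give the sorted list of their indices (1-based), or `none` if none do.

With ζ = e^{iπ/4} the internal vectors are ζ^0,ζ^3,ζ^6,ζ^9.
#1 (-1, -1, 3, -1): internal (-1.0000, -4.4142); octagon support 4.4142 vs apothem 1.2 → ∉ W
#2 (1, -1, -1, 0): internal (1.7071, 0.2929); octagon support 1.7071 vs apothem 1.2 → ∉ W
#3 (-1, -1, 1, 1): internal (0.4142, -1.0000); octagon support 1.0000 vs apothem 1.2 → ∈ W
#4 (-3, -1, -2, 0): internal (-2.2929, 1.2929); octagon support 2.5355 vs apothem 1.2 → ∉ W
#5 (0, 0, 1, 1): internal (0.7071, -0.2929); octagon support 0.7071 vs apothem 1.2 → ∈ W
#6 (-1, -1, 0, 1): internal (0.4142, 0.0000); octagon support 0.4142 vs apothem 1.2 → ∈ W
#7 (-3, 3, -3, -1): internal (-5.8284, 4.4142); octagon support 7.2426 vs apothem 1.2 → ∉ W

3, 5, 6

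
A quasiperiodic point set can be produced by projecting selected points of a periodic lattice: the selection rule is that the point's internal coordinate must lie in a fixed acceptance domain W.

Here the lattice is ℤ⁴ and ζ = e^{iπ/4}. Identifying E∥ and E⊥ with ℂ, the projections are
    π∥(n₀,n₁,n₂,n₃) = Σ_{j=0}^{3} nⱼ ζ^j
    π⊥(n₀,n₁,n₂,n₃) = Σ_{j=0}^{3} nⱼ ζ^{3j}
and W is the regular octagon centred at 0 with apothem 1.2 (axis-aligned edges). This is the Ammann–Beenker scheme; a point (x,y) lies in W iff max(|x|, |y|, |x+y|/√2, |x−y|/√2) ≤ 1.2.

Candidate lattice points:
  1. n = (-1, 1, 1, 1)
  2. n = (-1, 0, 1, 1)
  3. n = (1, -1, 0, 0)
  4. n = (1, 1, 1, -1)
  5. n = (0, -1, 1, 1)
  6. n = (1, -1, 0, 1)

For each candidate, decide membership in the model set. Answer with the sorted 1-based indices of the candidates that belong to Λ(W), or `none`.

π⊥(n) = n₀ + n₁ζ³ + n₂ζ⁶ + n₃ζ⁹ where ζ = e^{iπ/4}.
#1 (-1, 1, 1, 1): internal (-1.0000, 0.4142); octagon support 1.0000 vs apothem 1.2 → ∈ W
#2 (-1, 0, 1, 1): internal (-0.2929, -0.2929); octagon support 0.4142 vs apothem 1.2 → ∈ W
#3 (1, -1, 0, 0): internal (1.7071, -0.7071); octagon support 1.7071 vs apothem 1.2 → ∉ W
#4 (1, 1, 1, -1): internal (-0.4142, -1.0000); octagon support 1.0000 vs apothem 1.2 → ∈ W
#5 (0, -1, 1, 1): internal (1.4142, -1.0000); octagon support 1.7071 vs apothem 1.2 → ∉ W
#6 (1, -1, 0, 1): internal (2.4142, 0.0000); octagon support 2.4142 vs apothem 1.2 → ∉ W

1, 2, 4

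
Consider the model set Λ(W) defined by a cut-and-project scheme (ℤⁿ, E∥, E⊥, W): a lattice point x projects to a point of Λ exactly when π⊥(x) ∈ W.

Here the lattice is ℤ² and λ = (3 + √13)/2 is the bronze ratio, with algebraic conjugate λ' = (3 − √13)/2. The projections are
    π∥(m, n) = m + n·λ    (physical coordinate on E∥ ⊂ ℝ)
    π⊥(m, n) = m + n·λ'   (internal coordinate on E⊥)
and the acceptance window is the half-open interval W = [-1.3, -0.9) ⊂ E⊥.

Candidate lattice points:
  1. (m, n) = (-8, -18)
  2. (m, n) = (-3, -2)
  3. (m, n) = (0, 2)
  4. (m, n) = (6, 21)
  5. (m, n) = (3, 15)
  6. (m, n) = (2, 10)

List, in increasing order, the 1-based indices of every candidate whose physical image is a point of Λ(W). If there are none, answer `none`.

λ' = (3−√13)/2 ≈ -0.3028.
#1 (-8,-18): internal coord -8 + (-18)·λ' = -2.5500; -2.5500 ∉ [-1.3, -0.9) → out
#2 (-3,-2): internal coord -3 + (-2)·λ' = -2.3944; -2.3944 ∉ [-1.3, -0.9) → out
#3 (0,2): internal coord 0 + (2)·λ' = -0.6056; -0.6056 ∉ [-1.3, -0.9) → out
#4 (6,21): internal coord 6 + (21)·λ' = -0.3583; -0.3583 ∉ [-1.3, -0.9) → out
#5 (3,15): internal coord 3 + (15)·λ' = -1.5416; -1.5416 ∉ [-1.3, -0.9) → out
#6 (2,10): internal coord 2 + (10)·λ' = -1.0278; -1.0278 ∈ [-1.3, -0.9) → IN Λ

6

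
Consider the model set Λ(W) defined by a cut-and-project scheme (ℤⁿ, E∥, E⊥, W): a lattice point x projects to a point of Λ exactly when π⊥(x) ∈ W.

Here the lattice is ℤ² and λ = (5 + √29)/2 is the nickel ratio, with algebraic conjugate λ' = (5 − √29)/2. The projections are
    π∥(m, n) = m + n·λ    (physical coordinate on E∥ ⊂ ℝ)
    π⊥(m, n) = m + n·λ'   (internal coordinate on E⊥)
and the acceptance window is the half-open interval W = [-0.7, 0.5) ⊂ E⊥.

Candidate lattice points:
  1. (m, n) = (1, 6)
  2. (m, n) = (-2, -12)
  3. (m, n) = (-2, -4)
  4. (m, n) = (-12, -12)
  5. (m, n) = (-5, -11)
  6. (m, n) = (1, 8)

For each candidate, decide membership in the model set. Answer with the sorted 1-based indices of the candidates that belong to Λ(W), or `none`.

1, 2, 6

Compute λ' = (5−√29)/2 = -0.192582, so π⊥(m,n) = m -0.192582·n.
candidate 1: (m,n)=(1,6) → π∥ = 1+6·λ ≈ 32.155494, π⊥ = 1+6·λ' ≈ -0.155494 ∈ [-0.7, 0.5) ⇒ IN Λ
candidate 2: (m,n)=(-2,-12) → π∥ = -2-12·λ ≈ -64.310989, π⊥ = -2-12·λ' ≈ 0.310989 ∈ [-0.7, 0.5) ⇒ IN Λ
candidate 3: (m,n)=(-2,-4) → π∥ = -2-4·λ ≈ -22.770330, π⊥ = -2-4·λ' ≈ -1.229670 ∉ [-0.7, 0.5) ⇒ out
candidate 4: (m,n)=(-12,-12) → π∥ = -12-12·λ ≈ -74.310989, π⊥ = -12-12·λ' ≈ -9.689011 ∉ [-0.7, 0.5) ⇒ out
candidate 5: (m,n)=(-5,-11) → π∥ = -5-11·λ ≈ -62.118406, π⊥ = -5-11·λ' ≈ -2.881594 ∉ [-0.7, 0.5) ⇒ out
candidate 6: (m,n)=(1,8) → π∥ = 1+8·λ ≈ 42.540659, π⊥ = 1+8·λ' ≈ -0.540659 ∈ [-0.7, 0.5) ⇒ IN Λ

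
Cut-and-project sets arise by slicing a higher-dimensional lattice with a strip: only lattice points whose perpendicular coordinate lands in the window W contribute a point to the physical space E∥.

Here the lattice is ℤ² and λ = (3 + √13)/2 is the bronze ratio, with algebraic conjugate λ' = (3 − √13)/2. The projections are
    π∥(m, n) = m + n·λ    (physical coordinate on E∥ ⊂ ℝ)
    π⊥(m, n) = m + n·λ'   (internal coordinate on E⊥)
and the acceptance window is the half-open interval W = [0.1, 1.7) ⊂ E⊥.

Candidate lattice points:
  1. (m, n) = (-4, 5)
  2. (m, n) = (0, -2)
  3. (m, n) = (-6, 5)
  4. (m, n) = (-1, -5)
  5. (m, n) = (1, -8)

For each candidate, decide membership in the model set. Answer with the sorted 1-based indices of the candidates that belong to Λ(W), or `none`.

Numerically λ ≈ 3.30278 and λ' = −1/λ ≈ -0.30278.
[1] lift (-4,5): star map gives -5.51388; window check 0.1 ≤ -5.51388 < 1.7 is false → out
[2] lift (0,-2): star map gives 0.60555; window check 0.1 ≤ 0.60555 < 1.7 is true → IN Λ
[3] lift (-6,5): star map gives -7.51388; window check 0.1 ≤ -7.51388 < 1.7 is false → out
[4] lift (-1,-5): star map gives 0.51388; window check 0.1 ≤ 0.51388 < 1.7 is true → IN Λ
[5] lift (1,-8): star map gives 3.42221; window check 0.1 ≤ 3.42221 < 1.7 is false → out

2, 4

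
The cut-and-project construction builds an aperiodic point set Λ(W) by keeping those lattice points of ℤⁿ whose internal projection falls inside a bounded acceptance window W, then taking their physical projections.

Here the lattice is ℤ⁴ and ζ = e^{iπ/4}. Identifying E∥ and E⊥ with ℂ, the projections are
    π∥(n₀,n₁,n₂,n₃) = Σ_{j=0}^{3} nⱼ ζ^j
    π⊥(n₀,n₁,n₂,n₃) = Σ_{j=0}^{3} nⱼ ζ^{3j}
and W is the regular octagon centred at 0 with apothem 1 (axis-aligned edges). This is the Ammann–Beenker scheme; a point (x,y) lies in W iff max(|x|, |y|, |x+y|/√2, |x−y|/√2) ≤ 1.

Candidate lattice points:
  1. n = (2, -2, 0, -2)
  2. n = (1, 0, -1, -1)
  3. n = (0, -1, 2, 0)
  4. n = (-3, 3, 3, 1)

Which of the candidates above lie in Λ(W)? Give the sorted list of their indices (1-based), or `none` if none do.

2

With ζ = e^{iπ/4} the internal vectors are ζ^0,ζ^3,ζ^6,ζ^9.
#1 (2, -2, 0, -2): internal (2.000000, -2.828427); octagon support 3.414214 vs apothem 1 → ∉ W
#2 (1, 0, -1, -1): internal (0.292893, 0.292893); octagon support 0.414214 vs apothem 1 → ∈ W
#3 (0, -1, 2, 0): internal (0.707107, -2.707107); octagon support 2.707107 vs apothem 1 → ∉ W
#4 (-3, 3, 3, 1): internal (-4.414214, -0.171573); octagon support 4.414214 vs apothem 1 → ∉ W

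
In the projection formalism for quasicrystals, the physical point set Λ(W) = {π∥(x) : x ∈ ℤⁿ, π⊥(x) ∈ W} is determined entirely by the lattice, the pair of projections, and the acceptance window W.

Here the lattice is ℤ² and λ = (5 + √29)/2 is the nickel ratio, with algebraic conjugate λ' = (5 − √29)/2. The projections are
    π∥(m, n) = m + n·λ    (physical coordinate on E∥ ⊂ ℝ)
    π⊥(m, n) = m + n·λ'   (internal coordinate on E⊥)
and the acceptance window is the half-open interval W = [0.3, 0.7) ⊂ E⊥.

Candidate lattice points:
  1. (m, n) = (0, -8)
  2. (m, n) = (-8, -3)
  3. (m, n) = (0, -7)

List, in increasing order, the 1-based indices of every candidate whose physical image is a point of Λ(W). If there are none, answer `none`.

none

λ' = (5−√29)/2 ≈ -0.192582.
candidate 1: (m,n)=(0,-8) → π∥ = 0-8·λ ≈ -41.540659, π⊥ = 0-8·λ' ≈ 1.540659 ∉ [0.3, 0.7) ⇒ out
candidate 2: (m,n)=(-8,-3) → π∥ = -8-3·λ ≈ -23.577747, π⊥ = -8-3·λ' ≈ -7.422253 ∉ [0.3, 0.7) ⇒ out
candidate 3: (m,n)=(0,-7) → π∥ = 0-7·λ ≈ -36.348077, π⊥ = 0-7·λ' ≈ 1.348077 ∉ [0.3, 0.7) ⇒ out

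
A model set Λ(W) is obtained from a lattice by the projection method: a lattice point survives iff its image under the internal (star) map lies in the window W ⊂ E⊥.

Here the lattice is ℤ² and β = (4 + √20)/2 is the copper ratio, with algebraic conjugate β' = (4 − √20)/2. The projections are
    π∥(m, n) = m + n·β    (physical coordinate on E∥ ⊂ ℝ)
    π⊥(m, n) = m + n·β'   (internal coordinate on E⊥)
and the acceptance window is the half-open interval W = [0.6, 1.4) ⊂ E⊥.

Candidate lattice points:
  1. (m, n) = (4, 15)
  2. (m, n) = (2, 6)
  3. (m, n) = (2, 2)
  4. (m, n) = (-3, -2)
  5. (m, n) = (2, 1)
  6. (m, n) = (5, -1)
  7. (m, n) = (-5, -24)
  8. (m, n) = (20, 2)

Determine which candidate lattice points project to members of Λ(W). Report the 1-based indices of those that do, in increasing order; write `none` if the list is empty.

Numerically β ≈ 4.23607 and β' = −1/β ≈ -0.23607.
candidate 1: (m,n)=(4,15) → π∥ = 4+15·β ≈ 67.54102, π⊥ = 4+15·β' ≈ 0.45898 ∉ [0.6, 1.4) ⇒ out
candidate 2: (m,n)=(2,6) → π∥ = 2+6·β ≈ 27.41641, π⊥ = 2+6·β' ≈ 0.58359 ∉ [0.6, 1.4) ⇒ out
candidate 3: (m,n)=(2,2) → π∥ = 2+2·β ≈ 10.47214, π⊥ = 2+2·β' ≈ 1.52786 ∉ [0.6, 1.4) ⇒ out
candidate 4: (m,n)=(-3,-2) → π∥ = -3-2·β ≈ -11.47214, π⊥ = -3-2·β' ≈ -2.52786 ∉ [0.6, 1.4) ⇒ out
candidate 5: (m,n)=(2,1) → π∥ = 2+1·β ≈ 6.23607, π⊥ = 2+1·β' ≈ 1.76393 ∉ [0.6, 1.4) ⇒ out
candidate 6: (m,n)=(5,-1) → π∥ = 5-1·β ≈ 0.76393, π⊥ = 5-1·β' ≈ 5.23607 ∉ [0.6, 1.4) ⇒ out
candidate 7: (m,n)=(-5,-24) → π∥ = -5-24·β ≈ -106.66563, π⊥ = -5-24·β' ≈ 0.66563 ∈ [0.6, 1.4) ⇒ IN Λ
candidate 8: (m,n)=(20,2) → π∥ = 20+2·β ≈ 28.47214, π⊥ = 20+2·β' ≈ 19.52786 ∉ [0.6, 1.4) ⇒ out

7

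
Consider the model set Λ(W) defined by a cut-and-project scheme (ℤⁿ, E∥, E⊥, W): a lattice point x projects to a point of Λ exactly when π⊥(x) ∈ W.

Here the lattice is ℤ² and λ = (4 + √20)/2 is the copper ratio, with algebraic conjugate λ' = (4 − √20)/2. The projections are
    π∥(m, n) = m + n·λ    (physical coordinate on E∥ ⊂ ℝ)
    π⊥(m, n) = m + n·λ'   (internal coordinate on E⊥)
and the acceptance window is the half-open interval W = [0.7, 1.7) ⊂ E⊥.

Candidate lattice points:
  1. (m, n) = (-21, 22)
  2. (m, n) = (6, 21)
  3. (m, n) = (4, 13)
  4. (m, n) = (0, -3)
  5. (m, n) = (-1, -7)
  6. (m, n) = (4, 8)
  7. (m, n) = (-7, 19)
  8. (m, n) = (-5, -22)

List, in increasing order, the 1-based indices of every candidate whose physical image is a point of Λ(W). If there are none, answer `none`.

Numerically λ ≈ 4.23607 and λ' = −1/λ ≈ -0.23607.
[1] lift (-21,22): star map gives -26.19350; window check 0.7 ≤ -26.19350 < 1.7 is false → out
[2] lift (6,21): star map gives 1.04257; window check 0.7 ≤ 1.04257 < 1.7 is true → IN Λ
[3] lift (4,13): star map gives 0.93112; window check 0.7 ≤ 0.93112 < 1.7 is true → IN Λ
[4] lift (0,-3): star map gives 0.70820; window check 0.7 ≤ 0.70820 < 1.7 is true → IN Λ
[5] lift (-1,-7): star map gives 0.65248; window check 0.7 ≤ 0.65248 < 1.7 is false → out
[6] lift (4,8): star map gives 2.11146; window check 0.7 ≤ 2.11146 < 1.7 is false → out
[7] lift (-7,19): star map gives -11.48529; window check 0.7 ≤ -11.48529 < 1.7 is false → out
[8] lift (-5,-22): star map gives 0.19350; window check 0.7 ≤ 0.19350 < 1.7 is false → out

2, 3, 4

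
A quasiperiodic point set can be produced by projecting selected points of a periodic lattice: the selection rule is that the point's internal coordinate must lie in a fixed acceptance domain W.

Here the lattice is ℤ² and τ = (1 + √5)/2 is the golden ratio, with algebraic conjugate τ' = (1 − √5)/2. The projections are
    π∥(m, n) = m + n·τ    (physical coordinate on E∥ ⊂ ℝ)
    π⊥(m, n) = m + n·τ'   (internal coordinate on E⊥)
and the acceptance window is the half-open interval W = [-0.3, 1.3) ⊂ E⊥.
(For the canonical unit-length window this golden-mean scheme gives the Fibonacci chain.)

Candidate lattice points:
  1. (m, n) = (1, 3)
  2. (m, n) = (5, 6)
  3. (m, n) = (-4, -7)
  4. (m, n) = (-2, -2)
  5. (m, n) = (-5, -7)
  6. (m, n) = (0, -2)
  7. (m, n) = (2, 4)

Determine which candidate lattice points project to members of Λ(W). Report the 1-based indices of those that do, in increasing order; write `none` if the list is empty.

2, 3, 6

Numerically τ ≈ 1.6180 and τ' = −1/τ ≈ -0.6180.
candidate 1: (m,n)=(1,3) → π∥ = 1+3·τ ≈ 5.8541, π⊥ = 1+3·τ' ≈ -0.8541 ∉ [-0.3, 1.3) ⇒ out
candidate 2: (m,n)=(5,6) → π∥ = 5+6·τ ≈ 14.7082, π⊥ = 5+6·τ' ≈ 1.2918 ∈ [-0.3, 1.3) ⇒ IN Λ
candidate 3: (m,n)=(-4,-7) → π∥ = -4-7·τ ≈ -15.3262, π⊥ = -4-7·τ' ≈ 0.3262 ∈ [-0.3, 1.3) ⇒ IN Λ
candidate 4: (m,n)=(-2,-2) → π∥ = -2-2·τ ≈ -5.2361, π⊥ = -2-2·τ' ≈ -0.7639 ∉ [-0.3, 1.3) ⇒ out
candidate 5: (m,n)=(-5,-7) → π∥ = -5-7·τ ≈ -16.3262, π⊥ = -5-7·τ' ≈ -0.6738 ∉ [-0.3, 1.3) ⇒ out
candidate 6: (m,n)=(0,-2) → π∥ = 0-2·τ ≈ -3.2361, π⊥ = 0-2·τ' ≈ 1.2361 ∈ [-0.3, 1.3) ⇒ IN Λ
candidate 7: (m,n)=(2,4) → π∥ = 2+4·τ ≈ 8.4721, π⊥ = 2+4·τ' ≈ -0.4721 ∉ [-0.3, 1.3) ⇒ out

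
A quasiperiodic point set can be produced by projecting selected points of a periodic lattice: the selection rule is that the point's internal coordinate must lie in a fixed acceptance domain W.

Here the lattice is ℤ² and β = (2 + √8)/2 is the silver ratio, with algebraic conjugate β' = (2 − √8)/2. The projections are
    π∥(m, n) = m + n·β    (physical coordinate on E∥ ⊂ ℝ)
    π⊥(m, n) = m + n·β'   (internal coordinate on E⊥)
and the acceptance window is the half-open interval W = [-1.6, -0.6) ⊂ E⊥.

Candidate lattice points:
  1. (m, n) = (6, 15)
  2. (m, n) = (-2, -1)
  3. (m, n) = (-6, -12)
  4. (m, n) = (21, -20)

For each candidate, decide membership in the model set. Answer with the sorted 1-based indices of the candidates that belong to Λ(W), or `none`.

Numerically β ≈ 2.4142 and β' = −1/β ≈ -0.4142.
candidate 1: (m,n)=(6,15) → π∥ = 6+15·β ≈ 42.2132, π⊥ = 6+15·β' ≈ -0.2132 ∉ [-1.6, -0.6) ⇒ out
candidate 2: (m,n)=(-2,-1) → π∥ = -2-1·β ≈ -4.4142, π⊥ = -2-1·β' ≈ -1.5858 ∈ [-1.6, -0.6) ⇒ IN Λ
candidate 3: (m,n)=(-6,-12) → π∥ = -6-12·β ≈ -34.9706, π⊥ = -6-12·β' ≈ -1.0294 ∈ [-1.6, -0.6) ⇒ IN Λ
candidate 4: (m,n)=(21,-20) → π∥ = 21-20·β ≈ -27.2843, π⊥ = 21-20·β' ≈ 29.2843 ∉ [-1.6, -0.6) ⇒ out

2, 3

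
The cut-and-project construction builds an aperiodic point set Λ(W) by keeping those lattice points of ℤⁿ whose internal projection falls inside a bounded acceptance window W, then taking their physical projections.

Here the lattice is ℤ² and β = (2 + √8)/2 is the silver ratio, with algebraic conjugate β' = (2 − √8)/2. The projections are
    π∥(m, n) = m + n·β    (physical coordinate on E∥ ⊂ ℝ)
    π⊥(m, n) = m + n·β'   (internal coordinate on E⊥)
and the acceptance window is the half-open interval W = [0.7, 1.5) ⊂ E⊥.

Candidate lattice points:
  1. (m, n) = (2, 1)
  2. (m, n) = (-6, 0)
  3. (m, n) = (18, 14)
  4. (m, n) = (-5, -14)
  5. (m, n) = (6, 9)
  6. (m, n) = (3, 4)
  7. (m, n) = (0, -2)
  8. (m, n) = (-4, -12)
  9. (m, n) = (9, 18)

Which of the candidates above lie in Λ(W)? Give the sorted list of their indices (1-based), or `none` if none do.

4, 6, 7, 8

Compute β' = (2−√8)/2 = -0.414214, so π⊥(m,n) = m -0.414214·n.
#1 (2,1): internal coord 2 + (1)·β' = +1.585786; +1.585786 ∉ [0.7, 1.5) → out
#2 (-6,0): internal coord -6 + (0)·β' = -6.000000; -6.000000 ∉ [0.7, 1.5) → out
#3 (18,14): internal coord 18 + (14)·β' = +12.201010; +12.201010 ∉ [0.7, 1.5) → out
#4 (-5,-14): internal coord -5 + (-14)·β' = +0.798990; +0.798990 ∈ [0.7, 1.5) → IN Λ
#5 (6,9): internal coord 6 + (9)·β' = +2.272078; +2.272078 ∉ [0.7, 1.5) → out
#6 (3,4): internal coord 3 + (4)·β' = +1.343146; +1.343146 ∈ [0.7, 1.5) → IN Λ
#7 (0,-2): internal coord 0 + (-2)·β' = +0.828427; +0.828427 ∈ [0.7, 1.5) → IN Λ
#8 (-4,-12): internal coord -4 + (-12)·β' = +0.970563; +0.970563 ∈ [0.7, 1.5) → IN Λ
#9 (9,18): internal coord 9 + (18)·β' = +1.544156; +1.544156 ∉ [0.7, 1.5) → out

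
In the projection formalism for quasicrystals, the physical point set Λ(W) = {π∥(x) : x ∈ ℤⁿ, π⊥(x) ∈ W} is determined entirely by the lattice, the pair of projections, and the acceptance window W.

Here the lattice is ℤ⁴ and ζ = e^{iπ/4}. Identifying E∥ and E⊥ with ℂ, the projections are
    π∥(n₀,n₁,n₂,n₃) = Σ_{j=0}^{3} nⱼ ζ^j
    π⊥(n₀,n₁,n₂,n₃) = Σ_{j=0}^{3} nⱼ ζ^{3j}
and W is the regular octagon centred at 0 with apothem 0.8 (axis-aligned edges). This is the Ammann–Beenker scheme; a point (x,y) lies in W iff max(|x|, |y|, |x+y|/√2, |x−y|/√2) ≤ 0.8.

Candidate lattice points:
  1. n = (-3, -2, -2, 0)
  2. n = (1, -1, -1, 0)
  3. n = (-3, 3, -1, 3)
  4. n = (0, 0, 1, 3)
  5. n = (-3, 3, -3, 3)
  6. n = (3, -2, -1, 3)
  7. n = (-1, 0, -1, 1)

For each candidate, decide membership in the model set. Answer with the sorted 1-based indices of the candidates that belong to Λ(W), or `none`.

With ζ = e^{iπ/4} the internal vectors are ζ^0,ζ^3,ζ^6,ζ^9.
#1 (-3, -2, -2, 0): internal (-1.585786, 0.585786); octagon support 1.585786 vs apothem 0.8 → ∉ W
#2 (1, -1, -1, 0): internal (1.707107, 0.292893); octagon support 1.707107 vs apothem 0.8 → ∉ W
#3 (-3, 3, -1, 3): internal (-3.000000, 5.242641); octagon support 5.828427 vs apothem 0.8 → ∉ W
#4 (0, 0, 1, 3): internal (2.121320, 1.121320); octagon support 2.292893 vs apothem 0.8 → ∉ W
#5 (-3, 3, -3, 3): internal (-3.000000, 7.242641); octagon support 7.242641 vs apothem 0.8 → ∉ W
#6 (3, -2, -1, 3): internal (6.535534, 1.707107); octagon support 6.535534 vs apothem 0.8 → ∉ W
#7 (-1, 0, -1, 1): internal (-0.292893, 1.707107); octagon support 1.707107 vs apothem 0.8 → ∉ W

none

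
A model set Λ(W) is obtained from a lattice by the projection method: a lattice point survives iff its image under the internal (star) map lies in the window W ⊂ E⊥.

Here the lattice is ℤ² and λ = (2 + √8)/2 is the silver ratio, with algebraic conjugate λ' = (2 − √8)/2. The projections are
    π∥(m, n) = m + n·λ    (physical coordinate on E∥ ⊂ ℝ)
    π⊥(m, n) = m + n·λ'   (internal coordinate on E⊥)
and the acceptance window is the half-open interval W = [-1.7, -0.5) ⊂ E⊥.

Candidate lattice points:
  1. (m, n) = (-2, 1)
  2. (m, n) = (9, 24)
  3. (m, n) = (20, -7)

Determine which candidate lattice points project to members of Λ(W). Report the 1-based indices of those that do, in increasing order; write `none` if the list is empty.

2

Numerically λ ≈ 2.4142 and λ' = −1/λ ≈ -0.4142.
[1] lift (-2,1): star map gives -2.4142; window check -1.7 ≤ -2.4142 < -0.5 is false → out
[2] lift (9,24): star map gives -0.9411; window check -1.7 ≤ -0.9411 < -0.5 is true → IN Λ
[3] lift (20,-7): star map gives 22.8995; window check -1.7 ≤ 22.8995 < -0.5 is false → out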